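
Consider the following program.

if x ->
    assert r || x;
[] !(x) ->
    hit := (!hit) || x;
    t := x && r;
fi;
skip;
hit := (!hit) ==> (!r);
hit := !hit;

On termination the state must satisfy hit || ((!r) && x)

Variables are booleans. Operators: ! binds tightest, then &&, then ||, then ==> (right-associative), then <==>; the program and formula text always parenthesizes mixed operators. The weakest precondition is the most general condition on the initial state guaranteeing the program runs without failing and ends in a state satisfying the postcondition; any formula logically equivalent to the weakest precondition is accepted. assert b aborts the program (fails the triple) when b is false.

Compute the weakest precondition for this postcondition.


Working backward. After the program, hit || ((!r) && x) must hold.
Before hit := !hit: (!hit) || ((!r) && x)
Before hit := (!hit) ==> (!r): (!((!hit) ==> (!r))) || ((!r) && x)
Before skip: (!((!hit) ==> (!r))) || ((!r) && x)
Then branch requires (r || x) && ((!((!hit) ==> (!r))) || ((!r) && x)); else branch requires (!((!((!hit) || x)) ==> (!r))) || ((!r) && x).
Before the if: (x ==> ((r || x) && ((!((!hit) ==> (!r))) || ((!r) && x)))) && ((!x) ==> ((!((!((!hit) || x)) ==> (!r))) || ((!r) && x)))
Answer: WP = (x ==> ((r || x) && ((!((!hit) ==> (!r))) || ((!r) && x)))) && ((!x) ==> ((!((!((!hit) || x)) ==> (!r))) || ((!r) && x)))


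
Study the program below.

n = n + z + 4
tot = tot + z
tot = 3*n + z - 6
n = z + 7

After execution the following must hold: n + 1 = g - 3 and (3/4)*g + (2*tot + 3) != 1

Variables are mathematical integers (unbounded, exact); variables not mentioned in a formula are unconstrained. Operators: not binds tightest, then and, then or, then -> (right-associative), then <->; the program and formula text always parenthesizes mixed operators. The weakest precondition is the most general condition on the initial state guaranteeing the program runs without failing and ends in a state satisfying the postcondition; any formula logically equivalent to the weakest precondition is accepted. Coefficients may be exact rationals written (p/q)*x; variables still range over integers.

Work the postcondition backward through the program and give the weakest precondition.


Working backward. After the program, the postcondition n + 1 = g - 3 and (3/4)*g + (2*tot + 3) != 1 must hold; in canonical form it is n = g - 4 and (3/4)*g + 2*tot != -2.
Before n := z + 7: z = g - 11 and (3/4)*g + 2*tot != -2
Before tot := 3*n + z - 6: z = g - 11 and (3/4)*g + 6*n + 2*z != 10
Before tot := tot + z: z = g - 11 and (3/4)*g + 6*n + 2*z != 10
Before n := n + z + 4: z = g - 11 and (3/4)*g + 6*n + 8*z != -14
Answer: WP = z = g - 11 and (3/4)*g + 6*n + 8*z != -14


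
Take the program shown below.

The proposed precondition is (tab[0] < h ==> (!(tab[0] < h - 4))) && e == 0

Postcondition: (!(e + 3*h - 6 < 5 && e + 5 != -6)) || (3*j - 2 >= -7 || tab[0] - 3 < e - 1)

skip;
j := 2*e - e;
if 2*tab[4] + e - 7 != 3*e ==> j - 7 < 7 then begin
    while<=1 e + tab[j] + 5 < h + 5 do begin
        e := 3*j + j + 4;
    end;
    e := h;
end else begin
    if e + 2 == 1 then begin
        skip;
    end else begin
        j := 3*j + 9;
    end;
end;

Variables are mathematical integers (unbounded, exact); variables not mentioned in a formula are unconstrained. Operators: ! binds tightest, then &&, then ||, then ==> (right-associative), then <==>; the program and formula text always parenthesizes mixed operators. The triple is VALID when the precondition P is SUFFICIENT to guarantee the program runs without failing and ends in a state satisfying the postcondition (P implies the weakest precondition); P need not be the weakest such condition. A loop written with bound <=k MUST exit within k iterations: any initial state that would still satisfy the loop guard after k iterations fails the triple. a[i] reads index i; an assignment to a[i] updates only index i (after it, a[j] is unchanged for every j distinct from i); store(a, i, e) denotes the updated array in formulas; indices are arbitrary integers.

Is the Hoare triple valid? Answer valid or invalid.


Working backward. After the program, the postcondition (!(e + 3*h - 6 < 5 && e + 5 != -6)) || (3*j - 2 >= -7 || tab[0] - 3 < e - 1) must hold; in canonical form it is (!(e + 3*h < 11 && e != -11)) || 3*j >= -5 || tab[0] < e + 2.
Then branch requires (tab[j] + e < h ==> ((!(tab[j] + 4*j < h - 4)) && ((!(4*h < 11 && h != -11)) || 3*j >= -5 || tab[0] < h + 2))) && ((!(tab[j] + e < h)) ==> ((!(4*h < 11 && h != -11)) || 3*j >= -5 || tab[0] < h + 2)); else branch requires (e == -1 ==> ((!(e + 3*h < 11 && e != -11)) || 3*j >= -5 || tab[0] < e + 2)) && ((!(e == -1)) ==> ((!(e + 3*h < 11 && e != -11)) || 9*j >= -32 || tab[0] < e + 2)).
Before the if: ((2*tab[4] != 2*e + 7 ==> j < 14) ==> ((tab[j] + e < h ==> ((!(tab[j] + 4*j < h - 4)) && ((!(4*h < 11 && h != -11)) || 3*j >= -5 || tab[0] < h + 2))) && ((!(tab[j] + e < h)) ==> ((!(4*h < 11 && h != -11)) || 3*j >= -5 || tab[0] < h + 2)))) && ((!(2*tab[4] != 2*e + 7 ==> j < 14)) ==> ((e == -1 ==> ((!(e + 3*h < 11 && e != -11)) || 3*j >= -5 || tab[0] < e + 2)) && ((!(e == -1)) ==> ((!(e + 3*h < 11 && e != -11)) || 9*j >= -32 || tab[0] < e + 2))))
Before j := 2*e - e: ((2*tab[4] != 2*e + 7 ==> e < 14) ==> ((tab[e] + e < h ==> ((!(tab[e] + 4*e < h - 4)) && ((!(4*h < 11 && h != -11)) || 3*e >= -5 || tab[0] < h + 2))) && ((!(tab[e] + e < h)) ==> ((!(4*h < 11 && h != -11)) || 3*e >= -5 || tab[0] < h + 2)))) && ((!(2*tab[4] != 2*e + 7 ==> e < 14)) ==> ((e == -1 ==> ((!(e + 3*h < 11 && e != -11)) || 3*e >= -5 || tab[0] < e + 2)) && ((!(e == -1)) ==> ((!(e + 3*h < 11 && e != -11)) || 9*e >= -32 || tab[0] < e + 2))))
Before skip: ((2*tab[4] != 2*e + 7 ==> e < 14) ==> ((tab[e] + e < h ==> ((!(tab[e] + 4*e < h - 4)) && ((!(4*h < 11 && h != -11)) || 3*e >= -5 || tab[0] < h + 2))) && ((!(tab[e] + e < h)) ==> ((!(4*h < 11 && h != -11)) || 3*e >= -5 || tab[0] < h + 2)))) && ((!(2*tab[4] != 2*e + 7 ==> e < 14)) ==> ((e == -1 ==> ((!(e + 3*h < 11 && e != -11)) || 3*e >= -5 || tab[0] < e + 2)) && ((!(e == -1)) ==> ((!(e + 3*h < 11 && e != -11)) || 9*e >= -32 || tab[0] < e + 2))))
The weakest precondition is ((2*tab[4] != 2*e + 7 ==> e < 14) ==> ((tab[e] + e < h ==> ((!(tab[e] + 4*e < h - 4)) && ((!(4*h < 11 && h != -11)) || 3*e >= -5 || tab[0] < h + 2))) && ((!(tab[e] + e < h)) ==> ((!(4*h < 11 && h != -11)) || 3*e >= -5 || tab[0] < h + 2)))) && ((!(2*tab[4] != 2*e + 7 ==> e < 14)) ==> ((e == -1 ==> ((!(e + 3*h < 11 && e != -11)) || 3*e >= -5 || tab[0] < e + 2)) && ((!(e == -1)) ==> ((!(e + 3*h < 11 && e != -11)) || 9*e >= -32 || tab[0] < e + 2)))).
Check whether (tab[0] < h ==> (!(tab[0] < h - 4))) && e == 0 implies it.
Every state satisfying the precondition satisfies the weakest precondition: the implication holds.
Answer: valid


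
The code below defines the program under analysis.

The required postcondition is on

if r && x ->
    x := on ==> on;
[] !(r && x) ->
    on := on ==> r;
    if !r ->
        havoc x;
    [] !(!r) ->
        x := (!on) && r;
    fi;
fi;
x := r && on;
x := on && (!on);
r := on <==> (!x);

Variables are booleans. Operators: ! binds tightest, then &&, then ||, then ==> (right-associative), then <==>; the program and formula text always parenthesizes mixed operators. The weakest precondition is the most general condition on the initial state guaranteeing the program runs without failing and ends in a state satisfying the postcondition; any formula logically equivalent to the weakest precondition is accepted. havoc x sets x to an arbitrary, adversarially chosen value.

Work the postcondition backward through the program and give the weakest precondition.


Working backward. After the program, on must hold.
Before r := on <==> (!x): on
Before x := on && (!on): on
Before x := r && on: on
Then branch requires on; else branch requires ((!r) ==> (on ==> r)) && (r ==> (on ==> r)).
Before the if: ((r && x) ==> on) && ((!(r && x)) ==> (((!r) ==> (on ==> r)) && (r ==> (on ==> r))))
Answer: WP = ((r && x) ==> on) && ((!(r && x)) ==> (((!r) ==> (on ==> r)) && (r ==> (on ==> r))))


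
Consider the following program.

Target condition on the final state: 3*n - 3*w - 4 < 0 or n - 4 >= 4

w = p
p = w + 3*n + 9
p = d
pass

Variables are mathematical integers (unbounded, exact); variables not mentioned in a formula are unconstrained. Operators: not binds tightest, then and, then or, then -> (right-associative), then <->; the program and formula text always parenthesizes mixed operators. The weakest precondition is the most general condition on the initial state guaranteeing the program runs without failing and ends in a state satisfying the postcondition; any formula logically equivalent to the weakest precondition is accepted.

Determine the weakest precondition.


Working backward. After the program, the postcondition 3*n - 3*w - 4 < 0 or n - 4 >= 4 must hold; in canonical form it is 3*n < 3*w + 4 or n >= 8.
Before skip: 3*n < 3*w + 4 or n >= 8
Before p := d: 3*n < 3*w + 4 or n >= 8
Before p := w + 3*n + 9: 3*n < 3*w + 4 or n >= 8
Before w := p: 3*n < 3*p + 4 or n >= 8
Answer: WP = 3*n < 3*p + 4 or n >= 8


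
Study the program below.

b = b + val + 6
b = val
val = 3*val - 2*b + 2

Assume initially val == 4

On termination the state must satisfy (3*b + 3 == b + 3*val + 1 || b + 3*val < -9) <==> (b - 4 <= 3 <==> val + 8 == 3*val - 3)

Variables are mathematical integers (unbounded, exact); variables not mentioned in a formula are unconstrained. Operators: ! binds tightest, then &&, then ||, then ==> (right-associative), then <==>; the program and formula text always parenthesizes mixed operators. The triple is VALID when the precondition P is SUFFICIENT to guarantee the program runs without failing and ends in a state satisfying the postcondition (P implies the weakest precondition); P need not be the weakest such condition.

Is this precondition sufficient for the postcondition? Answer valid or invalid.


Working backward. After the program, the postcondition (3*b + 3 == b + 3*val + 1 || b + 3*val < -9) <==> (b - 4 <= 3 <==> val + 8 == 3*val - 3) must hold; in canonical form it is (2*b == 3*val - 2 || b + 3*val < -9) <==> (b <= 7 <==> 2*val == 11).
Before val := 3*val - 2*b + 2: (8*b == 9*val + 4 || 9*val < 5*b - 15) <==> (b <= 7 <==> 6*val == 4*b + 7)
Before b := val: (val == -4 || 4*val < -15) <==> (val <= 7 <==> 2*val == 7)
Before b := b + val + 6: (val == -4 || 4*val < -15) <==> (val <= 7 <==> 2*val == 7)
The weakest precondition is (val == -4 || 4*val < -15) <==> (val <= 7 <==> 2*val == 7).
Check whether val == 4 implies it.
Every state satisfying the precondition satisfies the weakest precondition: the implication holds.
Answer: valid


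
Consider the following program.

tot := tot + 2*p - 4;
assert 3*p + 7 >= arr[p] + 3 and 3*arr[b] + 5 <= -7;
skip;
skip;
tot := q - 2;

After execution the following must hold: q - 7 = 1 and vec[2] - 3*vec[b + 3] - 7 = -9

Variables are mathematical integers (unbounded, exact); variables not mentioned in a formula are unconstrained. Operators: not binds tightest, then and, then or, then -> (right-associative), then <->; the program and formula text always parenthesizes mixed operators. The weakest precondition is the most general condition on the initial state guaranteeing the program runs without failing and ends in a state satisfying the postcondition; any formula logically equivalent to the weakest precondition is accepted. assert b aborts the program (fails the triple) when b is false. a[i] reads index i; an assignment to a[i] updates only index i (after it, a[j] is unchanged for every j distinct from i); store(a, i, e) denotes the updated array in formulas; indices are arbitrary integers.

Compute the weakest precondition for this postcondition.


Working backward. After the program, the postcondition q - 7 = 1 and vec[2] - 3*vec[b + 3] - 7 = -9 must hold; in canonical form it is q = 8 and vec[2] = 3*vec[b + 3] - 2.
Before tot := q - 2: q = 8 and vec[2] = 3*vec[b + 3] - 2
Before skip: q = 8 and vec[2] = 3*vec[b + 3] - 2
Before skip: q = 8 and vec[2] = 3*vec[b + 3] - 2
Before assert 3*p + 7 >= arr[p] + 3 and 3*arr[b] + 5 <= -7: 3*p >= arr[p] - 4 and 3*arr[b] <= -12 and q = 8 and vec[2] = 3*vec[b + 3] - 2
Before tot := tot + 2*p - 4: 3*p >= arr[p] - 4 and 3*arr[b] <= -12 and q = 8 and vec[2] = 3*vec[b + 3] - 2
Answer: WP = 3*p >= arr[p] - 4 and 3*arr[b] <= -12 and q = 8 and vec[2] = 3*vec[b + 3] - 2


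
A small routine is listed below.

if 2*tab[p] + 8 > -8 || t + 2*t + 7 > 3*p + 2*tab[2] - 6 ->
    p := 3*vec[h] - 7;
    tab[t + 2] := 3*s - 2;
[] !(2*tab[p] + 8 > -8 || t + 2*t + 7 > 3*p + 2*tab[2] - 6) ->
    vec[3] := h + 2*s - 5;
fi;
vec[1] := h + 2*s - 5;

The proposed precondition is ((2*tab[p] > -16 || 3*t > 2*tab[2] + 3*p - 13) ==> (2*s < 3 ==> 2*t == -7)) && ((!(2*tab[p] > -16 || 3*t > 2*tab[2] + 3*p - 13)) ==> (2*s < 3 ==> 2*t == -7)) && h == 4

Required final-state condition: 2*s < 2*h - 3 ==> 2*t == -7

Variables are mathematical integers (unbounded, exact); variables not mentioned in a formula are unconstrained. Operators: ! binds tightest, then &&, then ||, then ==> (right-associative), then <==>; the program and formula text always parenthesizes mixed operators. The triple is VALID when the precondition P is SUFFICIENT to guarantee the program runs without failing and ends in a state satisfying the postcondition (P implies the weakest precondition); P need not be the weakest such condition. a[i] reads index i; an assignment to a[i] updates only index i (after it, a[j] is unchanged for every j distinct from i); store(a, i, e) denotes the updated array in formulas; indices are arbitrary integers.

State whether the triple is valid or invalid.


Working backward. After the program, 2*s < 2*h - 3 ==> 2*t == -7 must hold.
Before vec[1] := h + 2*s - 5: 2*s < 2*h - 3 ==> 2*t == -7
Then branch requires 2*s < 2*h - 3 ==> 2*t == -7; else branch requires 2*s < 2*h - 3 ==> 2*t == -7.
Before the if: ((2*tab[p] > -16 || 3*t > 2*tab[2] + 3*p - 13) ==> (2*s < 2*h - 3 ==> 2*t == -7)) && ((!(2*tab[p] > -16 || 3*t > 2*tab[2] + 3*p - 13)) ==> (2*s < 2*h - 3 ==> 2*t == -7))
The weakest precondition is ((2*tab[p] > -16 || 3*t > 2*tab[2] + 3*p - 13) ==> (2*s < 2*h - 3 ==> 2*t == -7)) && ((!(2*tab[p] > -16 || 3*t > 2*tab[2] + 3*p - 13)) ==> (2*s < 2*h - 3 ==> 2*t == -7)).
Check whether ((2*tab[p] > -16 || 3*t > 2*tab[2] + 3*p - 13) ==> (2*s < 3 ==> 2*t == -7)) && ((!(2*tab[p] > -16 || 3*t > 2*tab[2] + 3*p - 13)) ==> (2*s < 3 ==> 2*t == -7)) && h == 4 implies it.
Countermodel: at the initial state h = 4, p = 0, s = 2, t = 0, tab = {[0] = -7040, [2] = -7040, elsewhere -7040}, the precondition holds but the weakest precondition fails.
Answer: invalid


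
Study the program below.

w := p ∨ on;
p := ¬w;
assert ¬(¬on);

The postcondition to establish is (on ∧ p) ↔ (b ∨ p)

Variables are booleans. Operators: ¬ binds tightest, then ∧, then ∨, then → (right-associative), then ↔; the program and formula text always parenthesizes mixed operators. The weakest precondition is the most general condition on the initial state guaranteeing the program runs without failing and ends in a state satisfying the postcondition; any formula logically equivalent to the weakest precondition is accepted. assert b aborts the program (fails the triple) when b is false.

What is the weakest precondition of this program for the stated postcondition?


Working backward. After the program, (on ∧ p) ↔ (b ∨ p) must hold.
Before assert ¬(¬on): on ∧ ((on ∧ p) ↔ (b ∨ p))
Before p := ¬w: on ∧ ((on ∧ (¬w)) ↔ (b ∨ (¬w)))
Before w := p ∨ on: on ∧ ((on ∧ (¬(p ∨ on))) ↔ (b ∨ (¬(p ∨ on))))
Answer: WP = on ∧ ((on ∧ (¬(p ∨ on))) ↔ (b ∨ (¬(p ∨ on))))


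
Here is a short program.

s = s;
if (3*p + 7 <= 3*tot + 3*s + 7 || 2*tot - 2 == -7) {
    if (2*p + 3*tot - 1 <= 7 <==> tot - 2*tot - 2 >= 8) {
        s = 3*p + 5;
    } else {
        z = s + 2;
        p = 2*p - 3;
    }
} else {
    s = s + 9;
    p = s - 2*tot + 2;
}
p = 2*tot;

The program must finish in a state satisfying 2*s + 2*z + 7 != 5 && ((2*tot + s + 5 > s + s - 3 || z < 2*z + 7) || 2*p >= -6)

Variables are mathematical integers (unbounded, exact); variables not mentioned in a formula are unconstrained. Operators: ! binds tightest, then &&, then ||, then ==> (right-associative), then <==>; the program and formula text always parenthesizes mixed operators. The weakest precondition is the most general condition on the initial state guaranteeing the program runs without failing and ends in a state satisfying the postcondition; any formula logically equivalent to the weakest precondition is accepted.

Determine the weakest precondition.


Working backward. After the program, the postcondition 2*s + 2*z + 7 != 5 && ((2*tot + s + 5 > s + s - 3 || z < 2*z + 7) || 2*p >= -6) must hold; in canonical form it is 2*s + 2*z != -2 && (2*tot > s - 8 || z > -7 || 2*p >= -6).
Before p := 2*tot: 2*s + 2*z != -2 && (2*tot > s - 8 || z > -7 || 4*tot >= -6)
Then branch requires ((2*p + 3*tot <= 8 <==> tot <= -10) ==> (6*p + 2*z != -12 && (2*tot > 3*p - 3 || z > -7 || 4*tot >= -6))) && ((!(2*p + 3*tot <= 8 <==> tot <= -10)) ==> (4*s != -6 && (2*tot > s - 8 || s > -9 || 4*tot >= -6))); else branch requires 2*s + 2*z != -20 && (2*tot > s + 1 || z > -7 || 4*tot >= -6).
Before the if: ((3*p <= 3*s + 3*tot || 2*tot == -5) ==> (((2*p + 3*tot <= 8 <==> tot <= -10) ==> (6*p + 2*z != -12 && (2*tot > 3*p - 3 || z > -7 || 4*tot >= -6))) && ((!(2*p + 3*tot <= 8 <==> tot <= -10)) ==> (4*s != -6 && (2*tot > s - 8 || s > -9 || 4*tot >= -6))))) && ((!(3*p <= 3*s + 3*tot || 2*tot == -5)) ==> (2*s + 2*z != -20 && (2*tot > s + 1 || z > -7 || 4*tot >= -6)))
Before s := s: ((3*p <= 3*s + 3*tot || 2*tot == -5) ==> (((2*p + 3*tot <= 8 <==> tot <= -10) ==> (6*p + 2*z != -12 && (2*tot > 3*p - 3 || z > -7 || 4*tot >= -6))) && ((!(2*p + 3*tot <= 8 <==> tot <= -10)) ==> (4*s != -6 && (2*tot > s - 8 || s > -9 || 4*tot >= -6))))) && ((!(3*p <= 3*s + 3*tot || 2*tot == -5)) ==> (2*s + 2*z != -20 && (2*tot > s + 1 || z > -7 || 4*tot >= -6)))
Answer: WP = ((3*p <= 3*s + 3*tot || 2*tot == -5) ==> (((2*p + 3*tot <= 8 <==> tot <= -10) ==> (6*p + 2*z != -12 && (2*tot > 3*p - 3 || z > -7 || 4*tot >= -6))) && ((!(2*p + 3*tot <= 8 <==> tot <= -10)) ==> (4*s != -6 && (2*tot > s - 8 || s > -9 || 4*tot >= -6))))) && ((!(3*p <= 3*s + 3*tot || 2*tot == -5)) ==> (2*s + 2*z != -20 && (2*tot > s + 1 || z > -7 || 4*tot >= -6)))


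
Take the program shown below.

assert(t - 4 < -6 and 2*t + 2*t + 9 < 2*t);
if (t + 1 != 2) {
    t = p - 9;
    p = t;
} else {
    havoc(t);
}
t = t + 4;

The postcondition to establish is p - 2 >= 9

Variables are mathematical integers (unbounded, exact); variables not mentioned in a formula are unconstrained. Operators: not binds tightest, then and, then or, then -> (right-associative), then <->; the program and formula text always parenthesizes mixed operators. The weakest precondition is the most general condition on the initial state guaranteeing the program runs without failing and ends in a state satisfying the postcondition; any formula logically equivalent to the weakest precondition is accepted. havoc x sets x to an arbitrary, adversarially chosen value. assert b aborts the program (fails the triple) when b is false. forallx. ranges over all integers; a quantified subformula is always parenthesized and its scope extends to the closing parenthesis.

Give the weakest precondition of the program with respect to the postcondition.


Working backward. After the program, the postcondition p - 2 >= 9 must hold; in canonical form it is p >= 11.
Before t := t + 4: p >= 11
Then branch requires p >= 20; else branch requires p >= 11.
Before the if: (t != 1 -> p >= 20) and ((not (t != 1)) -> p >= 11)
Before assert t - 4 < -6 and 2*t + 2*t + 9 < 2*t: t < -2 and 2*t < -9 and (t != 1 -> p >= 20) and ((not (t != 1)) -> p >= 11)
Answer: WP = t < -2 and 2*t < -9 and (t != 1 -> p >= 20) and ((not (t != 1)) -> p >= 11)


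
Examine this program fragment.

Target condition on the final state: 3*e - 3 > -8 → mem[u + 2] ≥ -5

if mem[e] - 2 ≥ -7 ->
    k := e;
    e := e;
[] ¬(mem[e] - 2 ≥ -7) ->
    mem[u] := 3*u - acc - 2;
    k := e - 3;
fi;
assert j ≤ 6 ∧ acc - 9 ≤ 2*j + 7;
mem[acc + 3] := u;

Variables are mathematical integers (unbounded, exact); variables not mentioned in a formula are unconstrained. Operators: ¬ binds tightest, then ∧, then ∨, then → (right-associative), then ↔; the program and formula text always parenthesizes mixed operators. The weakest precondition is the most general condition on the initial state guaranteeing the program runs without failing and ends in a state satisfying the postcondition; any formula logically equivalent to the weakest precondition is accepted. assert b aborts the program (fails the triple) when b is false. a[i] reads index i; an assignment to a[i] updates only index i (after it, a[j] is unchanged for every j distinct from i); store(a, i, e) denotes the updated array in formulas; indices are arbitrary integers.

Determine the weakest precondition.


Working backward. After the program, the postcondition 3*e - 3 > -8 → mem[u + 2] ≥ -5 must hold; in canonical form it is 3*e > -5 → mem[u + 2] ≥ -5.
Before mem[acc + 3] := u: 3*e > -5 → store(mem, acc + 3, u)[u + 2] ≥ -5
Before assert j ≤ 6 ∧ acc - 9 ≤ 2*j + 7: j ≤ 6 ∧ acc ≤ 2*j + 16 ∧ (3*e > -5 → store(mem, acc + 3, u)[u + 2] ≥ -5)
Then branch requires j ≤ 6 ∧ acc ≤ 2*j + 16 ∧ (3*e > -5 → store(mem, acc + 3, u)[u + 2] ≥ -5); else branch requires j ≤ 6 ∧ acc ≤ 2*j + 16 ∧ (3*e > -5 → store(store(mem, u, -acc + 3*u - 2), acc + 3, u)[u + 2] ≥ -5).
Before the if: (mem[e] ≥ -5 → (j ≤ 6 ∧ acc ≤ 2*j + 16 ∧ (3*e > -5 → store(mem, acc + 3, u)[u + 2] ≥ -5))) ∧ ((¬(mem[e] ≥ -5)) → (j ≤ 6 ∧ acc ≤ 2*j + 16 ∧ (3*e > -5 → store(store(mem, u, -acc + 3*u - 2), acc + 3, u)[u + 2] ≥ -5)))
Answer: WP = (mem[e] ≥ -5 → (j ≤ 6 ∧ acc ≤ 2*j + 16 ∧ (3*e > -5 → store(mem, acc + 3, u)[u + 2] ≥ -5))) ∧ ((¬(mem[e] ≥ -5)) → (j ≤ 6 ∧ acc ≤ 2*j + 16 ∧ (3*e > -5 → store(store(mem, u, -acc + 3*u - 2), acc + 3, u)[u + 2] ≥ -5)))


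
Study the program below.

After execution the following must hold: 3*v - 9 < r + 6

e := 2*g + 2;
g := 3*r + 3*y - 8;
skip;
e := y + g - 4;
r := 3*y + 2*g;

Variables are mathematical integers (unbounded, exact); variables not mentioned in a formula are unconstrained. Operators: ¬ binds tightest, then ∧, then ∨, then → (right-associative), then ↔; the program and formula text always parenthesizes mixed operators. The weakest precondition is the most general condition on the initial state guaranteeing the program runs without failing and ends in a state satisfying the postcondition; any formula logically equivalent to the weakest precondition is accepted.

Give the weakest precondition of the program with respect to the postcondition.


Working backward. After the program, the postcondition 3*v - 9 < r + 6 must hold; in canonical form it is 3*v < r + 15.
Before r := 3*y + 2*g: 3*v < 2*g + 3*y + 15
Before e := y + g - 4: 3*v < 2*g + 3*y + 15
Before skip: 3*v < 2*g + 3*y + 15
Before g := 3*r + 3*y - 8: 3*v < 6*r + 9*y - 1
Before e := 2*g + 2: 3*v < 6*r + 9*y - 1
Answer: WP = 3*v < 6*r + 9*y - 1


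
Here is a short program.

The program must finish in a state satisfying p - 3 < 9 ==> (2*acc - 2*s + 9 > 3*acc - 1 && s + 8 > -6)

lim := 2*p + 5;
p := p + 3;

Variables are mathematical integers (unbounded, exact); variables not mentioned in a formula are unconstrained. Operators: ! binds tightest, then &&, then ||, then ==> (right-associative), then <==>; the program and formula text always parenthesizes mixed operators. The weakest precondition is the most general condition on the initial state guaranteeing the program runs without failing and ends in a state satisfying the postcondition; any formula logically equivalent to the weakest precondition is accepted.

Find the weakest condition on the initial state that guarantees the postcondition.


Working backward. After the program, the postcondition p - 3 < 9 ==> (2*acc - 2*s + 9 > 3*acc - 1 && s + 8 > -6) must hold; in canonical form it is p < 12 ==> (acc + 2*s < 10 && s > -14).
Before p := p + 3: p < 9 ==> (acc + 2*s < 10 && s > -14)
Before lim := 2*p + 5: p < 9 ==> (acc + 2*s < 10 && s > -14)
Answer: WP = p < 9 ==> (acc + 2*s < 10 && s > -14)


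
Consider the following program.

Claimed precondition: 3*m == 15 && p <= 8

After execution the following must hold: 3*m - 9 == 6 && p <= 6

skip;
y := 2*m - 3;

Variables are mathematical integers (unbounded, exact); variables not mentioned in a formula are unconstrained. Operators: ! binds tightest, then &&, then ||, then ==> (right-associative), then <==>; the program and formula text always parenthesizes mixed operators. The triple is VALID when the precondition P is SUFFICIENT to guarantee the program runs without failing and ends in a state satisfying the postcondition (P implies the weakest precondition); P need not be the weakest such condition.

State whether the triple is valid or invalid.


Working backward. After the program, the postcondition 3*m - 9 == 6 && p <= 6 must hold; in canonical form it is 3*m == 15 && p <= 6.
Before y := 2*m - 3: 3*m == 15 && p <= 6
Before skip: 3*m == 15 && p <= 6
The weakest precondition is 3*m == 15 && p <= 6.
Check whether 3*m == 15 && p <= 8 implies it.
Countermodel: at the initial state m = 5, p = 7, the precondition holds but the weakest precondition fails.
Answer: invalid


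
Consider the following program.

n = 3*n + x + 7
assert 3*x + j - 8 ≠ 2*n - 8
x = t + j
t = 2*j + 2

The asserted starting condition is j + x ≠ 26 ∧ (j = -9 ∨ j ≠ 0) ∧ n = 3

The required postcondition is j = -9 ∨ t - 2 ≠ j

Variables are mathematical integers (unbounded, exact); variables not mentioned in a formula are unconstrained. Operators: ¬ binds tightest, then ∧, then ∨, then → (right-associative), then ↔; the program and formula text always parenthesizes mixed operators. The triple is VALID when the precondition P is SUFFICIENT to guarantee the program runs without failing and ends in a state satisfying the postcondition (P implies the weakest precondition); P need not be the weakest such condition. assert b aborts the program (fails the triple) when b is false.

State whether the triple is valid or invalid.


Working backward. After the program, the postcondition j = -9 ∨ t - 2 ≠ j must hold; in canonical form it is j = -9 ∨ t ≠ j + 2.
Before t := 2*j + 2: j = -9 ∨ j ≠ 0
Before x := t + j: j = -9 ∨ j ≠ 0
Before assert 3*x + j - 8 ≠ 2*n - 8: j + 3*x ≠ 2*n ∧ (j = -9 ∨ j ≠ 0)
Before n := 3*n + x + 7: j + x ≠ 6*n + 14 ∧ (j = -9 ∨ j ≠ 0)
The weakest precondition is j + x ≠ 6*n + 14 ∧ (j = -9 ∨ j ≠ 0).
Check whether j + x ≠ 26 ∧ (j = -9 ∨ j ≠ 0) ∧ n = 3 implies it.
Countermodel: at the initial state j = -1, n = 3, x = 33, the precondition holds but the weakest precondition fails.
Answer: invalid


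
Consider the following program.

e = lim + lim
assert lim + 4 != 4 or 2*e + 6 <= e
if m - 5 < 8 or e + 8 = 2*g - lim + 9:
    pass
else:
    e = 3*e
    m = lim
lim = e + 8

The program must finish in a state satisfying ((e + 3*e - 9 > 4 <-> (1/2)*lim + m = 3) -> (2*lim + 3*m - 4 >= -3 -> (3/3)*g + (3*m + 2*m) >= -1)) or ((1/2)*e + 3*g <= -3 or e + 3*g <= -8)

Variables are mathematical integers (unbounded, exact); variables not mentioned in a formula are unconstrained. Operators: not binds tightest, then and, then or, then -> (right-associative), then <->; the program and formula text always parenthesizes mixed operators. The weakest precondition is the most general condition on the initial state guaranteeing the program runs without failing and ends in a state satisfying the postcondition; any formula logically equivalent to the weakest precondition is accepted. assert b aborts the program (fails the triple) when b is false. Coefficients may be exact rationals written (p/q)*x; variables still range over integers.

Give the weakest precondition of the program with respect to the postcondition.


Working backward. After the program, the postcondition ((e + 3*e - 9 > 4 <-> (1/2)*lim + m = 3) -> (2*lim + 3*m - 4 >= -3 -> (3/3)*g + (3*m + 2*m) >= -1)) or ((1/2)*e + 3*g <= -3 or e + 3*g <= -8) must hold; in canonical form it is ((4*e > 13 <-> (1/2)*lim + m = 3) -> (2*lim + 3*m >= 1 -> g + 5*m >= -1)) or (1/2)*e + 3*g <= -3 or e + 3*g <= -8.
Before lim := e + 8: ((4*e > 13 <-> (1/2)*e + m = -1) -> (2*e + 3*m >= -15 -> g + 5*m >= -1)) or (1/2)*e + 3*g <= -3 or e + 3*g <= -8
Then branch requires ((4*e > 13 <-> (1/2)*e + m = -1) -> (2*e + 3*m >= -15 -> g + 5*m >= -1)) or (1/2)*e + 3*g <= -3 or e + 3*g <= -8; else branch requires ((12*e > 13 <-> (3/2)*e + lim = -1) -> (6*e + 3*lim >= -15 -> g + 5*lim >= -1)) or (3/2)*e + 3*g <= -3 or 3*e + 3*g <= -8.
Before the if: ((m < 13 or e + lim = 2*g + 1) -> (((4*e > 13 <-> (1/2)*e + m = -1) -> (2*e + 3*m >= -15 -> g + 5*m >= -1)) or (1/2)*e + 3*g <= -3 or e + 3*g <= -8)) and ((not (m < 13 or e + lim = 2*g + 1)) -> (((12*e > 13 <-> (3/2)*e + lim = -1) -> (6*e + 3*lim >= -15 -> g + 5*lim >= -1)) or (3/2)*e + 3*g <= -3 or 3*e + 3*g <= -8))
Before assert lim + 4 != 4 or 2*e + 6 <= e: (lim != 0 or e <= -6) and ((m < 13 or e + lim = 2*g + 1) -> (((4*e > 13 <-> (1/2)*e + m = -1) -> (2*e + 3*m >= -15 -> g + 5*m >= -1)) or (1/2)*e + 3*g <= -3 or e + 3*g <= -8)) and ((not (m < 13 or e + lim = 2*g + 1)) -> (((12*e > 13 <-> (3/2)*e + lim = -1) -> (6*e + 3*lim >= -15 -> g + 5*lim >= -1)) or (3/2)*e + 3*g <= -3 or 3*e + 3*g <= -8))
Before e := lim + lim: (lim != 0 or 2*lim <= -6) and ((m < 13 or 3*lim = 2*g + 1) -> (((8*lim > 13 <-> lim + m = -1) -> (4*lim + 3*m >= -15 -> g + 5*m >= -1)) or 3*g + lim <= -3 or 3*g + 2*lim <= -8)) and ((not (m < 13 or 3*lim = 2*g + 1)) -> (((24*lim > 13 <-> 4*lim = -1) -> (15*lim >= -15 -> g + 5*lim >= -1)) or 3*g + 3*lim <= -3 or 3*g + 6*lim <= -8))
Answer: WP = (lim != 0 or 2*lim <= -6) and ((m < 13 or 3*lim = 2*g + 1) -> (((8*lim > 13 <-> lim + m = -1) -> (4*lim + 3*m >= -15 -> g + 5*m >= -1)) or 3*g + lim <= -3 or 3*g + 2*lim <= -8)) and ((not (m < 13 or 3*lim = 2*g + 1)) -> (((24*lim > 13 <-> 4*lim = -1) -> (15*lim >= -15 -> g + 5*lim >= -1)) or 3*g + 3*lim <= -3 or 3*g + 6*lim <= -8))


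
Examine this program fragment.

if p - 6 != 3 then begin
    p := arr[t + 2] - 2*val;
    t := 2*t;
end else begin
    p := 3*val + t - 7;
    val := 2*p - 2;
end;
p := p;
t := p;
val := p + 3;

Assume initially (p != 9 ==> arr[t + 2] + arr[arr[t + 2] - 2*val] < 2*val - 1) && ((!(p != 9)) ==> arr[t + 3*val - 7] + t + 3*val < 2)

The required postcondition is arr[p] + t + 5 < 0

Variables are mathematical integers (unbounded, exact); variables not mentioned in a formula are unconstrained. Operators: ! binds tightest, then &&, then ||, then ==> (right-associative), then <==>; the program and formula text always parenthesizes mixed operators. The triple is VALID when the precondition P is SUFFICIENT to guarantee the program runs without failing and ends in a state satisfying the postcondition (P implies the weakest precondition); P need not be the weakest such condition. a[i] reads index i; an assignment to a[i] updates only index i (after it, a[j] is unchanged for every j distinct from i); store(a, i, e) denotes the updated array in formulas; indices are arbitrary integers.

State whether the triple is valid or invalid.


Working backward. After the program, the postcondition arr[p] + t + 5 < 0 must hold; in canonical form it is arr[p] + t < -5.
Before val := p + 3: arr[p] + t < -5
Before t := p: arr[p] + p < -5
Before p := p: arr[p] + p < -5
Then branch requires arr[t + 2] + arr[arr[t + 2] - 2*val] < 2*val - 5; else branch requires arr[t + 3*val - 7] + t + 3*val < 2.
Before the if: (p != 9 ==> arr[t + 2] + arr[arr[t + 2] - 2*val] < 2*val - 5) && ((!(p != 9)) ==> arr[t + 3*val - 7] + t + 3*val < 2)
The weakest precondition is (p != 9 ==> arr[t + 2] + arr[arr[t + 2] - 2*val] < 2*val - 5) && ((!(p != 9)) ==> arr[t + 3*val - 7] + t + 3*val < 2).
Check whether (p != 9 ==> arr[t + 2] + arr[arr[t + 2] - 2*val] < 2*val - 1) && ((!(p != 9)) ==> arr[t + 3*val - 7] + t + 3*val < 2) implies it.
Countermodel: at the initial state arr = {[-30430] = 30428, [2] = 0, [45638] = 0, elsewhere 0}, p = 10, t = 0, val = 15215, the precondition holds but the weakest precondition fails.
Answer: invalid


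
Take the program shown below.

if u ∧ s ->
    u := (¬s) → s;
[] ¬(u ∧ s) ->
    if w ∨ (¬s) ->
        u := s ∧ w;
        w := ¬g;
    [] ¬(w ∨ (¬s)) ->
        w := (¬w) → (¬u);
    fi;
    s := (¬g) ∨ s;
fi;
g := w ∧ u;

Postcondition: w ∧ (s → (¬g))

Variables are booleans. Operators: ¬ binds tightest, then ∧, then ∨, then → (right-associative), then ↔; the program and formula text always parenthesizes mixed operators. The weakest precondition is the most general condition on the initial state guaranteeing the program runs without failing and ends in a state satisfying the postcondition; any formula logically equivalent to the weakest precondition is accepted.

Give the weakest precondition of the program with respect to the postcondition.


Working backward. After the program, w ∧ (s → (¬g)) must hold.
Before g := w ∧ u: w ∧ (s → (¬(w ∧ u)))
Then branch requires w ∧ (s → (¬(w ∧ ((¬s) → s)))); else branch requires ((w ∨ (¬s)) → ((¬g) ∧ (((¬g) ∨ s) → (¬((¬g) ∧ s ∧ w))))) ∧ ((¬(w ∨ (¬s))) → (((¬w) → (¬u)) ∧ (((¬g) ∨ s) → (¬(((¬w) → (¬u)) ∧ u))))).
Before the if: ((u ∧ s) → (w ∧ (s → (¬(w ∧ ((¬s) → s)))))) ∧ ((¬(u ∧ s)) → (((w ∨ (¬s)) → ((¬g) ∧ (((¬g) ∨ s) → (¬((¬g) ∧ s ∧ w))))) ∧ ((¬(w ∨ (¬s))) → (((¬w) → (¬u)) ∧ (((¬g) ∨ s) → (¬(((¬w) → (¬u)) ∧ u)))))))
Answer: WP = ((u ∧ s) → (w ∧ (s → (¬(w ∧ ((¬s) → s)))))) ∧ ((¬(u ∧ s)) → (((w ∨ (¬s)) → ((¬g) ∧ (((¬g) ∨ s) → (¬((¬g) ∧ s ∧ w))))) ∧ ((¬(w ∨ (¬s))) → (((¬w) → (¬u)) ∧ (((¬g) ∨ s) → (¬(((¬w) → (¬u)) ∧ u)))))))


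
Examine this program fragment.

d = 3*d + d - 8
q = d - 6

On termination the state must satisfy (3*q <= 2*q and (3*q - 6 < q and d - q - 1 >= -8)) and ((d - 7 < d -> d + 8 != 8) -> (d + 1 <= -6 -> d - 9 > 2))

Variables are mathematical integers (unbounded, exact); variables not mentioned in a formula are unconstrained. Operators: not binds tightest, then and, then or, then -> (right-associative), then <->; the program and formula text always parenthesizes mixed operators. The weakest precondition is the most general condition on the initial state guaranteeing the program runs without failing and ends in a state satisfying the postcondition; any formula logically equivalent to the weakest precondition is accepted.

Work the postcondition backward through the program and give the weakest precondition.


Working backward. After the program, the postcondition (3*q <= 2*q and (3*q - 6 < q and d - q - 1 >= -8)) and ((d - 7 < d -> d + 8 != 8) -> (d + 1 <= -6 -> d - 9 > 2)) must hold; in canonical form it is q <= 0 and 2*q < 6 and d >= q - 7 and (d != 0 -> (d <= -7 -> d > 11)).
Before q := d - 6: d <= 6 and 2*d < 18 and (d != 0 -> (d <= -7 -> d > 11))
Before d := 3*d + d - 8: 4*d <= 14 and 8*d < 34 and (4*d != 8 -> (4*d <= 1 -> 4*d > 19))
Answer: WP = 4*d <= 14 and 8*d < 34 and (4*d != 8 -> (4*d <= 1 -> 4*d > 19))


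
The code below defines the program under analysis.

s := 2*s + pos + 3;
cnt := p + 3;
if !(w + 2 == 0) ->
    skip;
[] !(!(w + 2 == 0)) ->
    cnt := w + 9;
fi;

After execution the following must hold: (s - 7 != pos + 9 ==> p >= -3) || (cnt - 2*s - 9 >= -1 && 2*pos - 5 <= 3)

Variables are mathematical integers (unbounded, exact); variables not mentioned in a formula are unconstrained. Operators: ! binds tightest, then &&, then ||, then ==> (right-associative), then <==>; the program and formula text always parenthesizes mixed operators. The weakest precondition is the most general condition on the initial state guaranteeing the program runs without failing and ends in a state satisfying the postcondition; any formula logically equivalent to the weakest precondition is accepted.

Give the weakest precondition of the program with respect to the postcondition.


Working backward. After the program, the postcondition (s - 7 != pos + 9 ==> p >= -3) || (cnt - 2*s - 9 >= -1 && 2*pos - 5 <= 3) must hold; in canonical form it is (s != pos + 16 ==> p >= -3) || (cnt >= 2*s + 8 && 2*pos <= 8).
Then branch requires (s != pos + 16 ==> p >= -3) || (cnt >= 2*s + 8 && 2*pos <= 8); else branch requires (s != pos + 16 ==> p >= -3) || (w >= 2*s - 1 && 2*pos <= 8).
Before the if: ((!(w == -2)) ==> ((s != pos + 16 ==> p >= -3) || (cnt >= 2*s + 8 && 2*pos <= 8))) && (w == -2 ==> ((s != pos + 16 ==> p >= -3) || (w >= 2*s - 1 && 2*pos <= 8)))
Before cnt := p + 3: ((!(w == -2)) ==> ((s != pos + 16 ==> p >= -3) || (p >= 2*s + 5 && 2*pos <= 8))) && (w == -2 ==> ((s != pos + 16 ==> p >= -3) || (w >= 2*s - 1 && 2*pos <= 8)))
Before s := 2*s + pos + 3: ((!(w == -2)) ==> ((2*s != 13 ==> p >= -3) || (p >= 2*pos + 4*s + 11 && 2*pos <= 8))) && (w == -2 ==> ((2*s != 13 ==> p >= -3) || (w >= 2*pos + 4*s + 5 && 2*pos <= 8)))
Answer: WP = ((!(w == -2)) ==> ((2*s != 13 ==> p >= -3) || (p >= 2*pos + 4*s + 11 && 2*pos <= 8))) && (w == -2 ==> ((2*s != 13 ==> p >= -3) || (w >= 2*pos + 4*s + 5 && 2*pos <= 8)))


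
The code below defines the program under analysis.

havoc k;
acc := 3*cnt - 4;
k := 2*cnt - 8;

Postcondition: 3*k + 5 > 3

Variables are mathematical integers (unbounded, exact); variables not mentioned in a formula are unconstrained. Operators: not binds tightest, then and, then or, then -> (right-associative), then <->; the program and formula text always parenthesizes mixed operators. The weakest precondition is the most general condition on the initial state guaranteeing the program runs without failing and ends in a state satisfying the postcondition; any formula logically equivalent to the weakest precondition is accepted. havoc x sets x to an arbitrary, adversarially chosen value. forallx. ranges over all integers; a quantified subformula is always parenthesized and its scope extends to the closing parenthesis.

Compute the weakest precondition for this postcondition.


Working backward. After the program, the postcondition 3*k + 5 > 3 must hold; in canonical form it is 3*k > -2.
Before k := 2*cnt - 8: 6*cnt > 22
Before acc := 3*cnt - 4: 6*cnt > 22
Before havoc k: 6*cnt > 22
Answer: WP = 6*cnt > 22


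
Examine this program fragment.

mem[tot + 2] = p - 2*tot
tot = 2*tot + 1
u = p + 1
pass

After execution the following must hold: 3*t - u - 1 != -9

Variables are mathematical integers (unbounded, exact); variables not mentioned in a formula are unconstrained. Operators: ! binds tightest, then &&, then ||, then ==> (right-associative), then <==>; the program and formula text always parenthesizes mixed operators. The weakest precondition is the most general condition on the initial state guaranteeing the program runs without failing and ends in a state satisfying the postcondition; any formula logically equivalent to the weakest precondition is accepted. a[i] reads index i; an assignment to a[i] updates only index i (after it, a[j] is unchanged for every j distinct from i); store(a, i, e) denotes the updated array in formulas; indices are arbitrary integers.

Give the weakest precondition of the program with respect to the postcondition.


Working backward. After the program, the postcondition 3*t - u - 1 != -9 must hold; in canonical form it is 3*t != u - 8.
Before skip: 3*t != u - 8
Before u := p + 1: 3*t != p - 7
Before tot := 2*tot + 1: 3*t != p - 7
Before mem[tot + 2] := p - 2*tot: 3*t != p - 7
Answer: WP = 3*t != p - 7


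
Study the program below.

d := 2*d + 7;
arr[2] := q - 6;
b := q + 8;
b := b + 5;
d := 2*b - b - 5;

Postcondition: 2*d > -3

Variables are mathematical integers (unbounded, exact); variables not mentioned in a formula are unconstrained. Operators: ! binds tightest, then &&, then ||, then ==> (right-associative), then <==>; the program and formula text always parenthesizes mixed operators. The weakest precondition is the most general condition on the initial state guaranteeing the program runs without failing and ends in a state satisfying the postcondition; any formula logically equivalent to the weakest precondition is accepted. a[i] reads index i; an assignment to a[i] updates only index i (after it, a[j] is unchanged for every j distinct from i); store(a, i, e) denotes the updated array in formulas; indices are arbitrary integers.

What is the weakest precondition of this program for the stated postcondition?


Working backward. After the program, 2*d > -3 must hold.
Before d := 2*b - b - 5: 2*b > 7
Before b := b + 5: 2*b > -3
Before b := q + 8: 2*q > -19
Before arr[2] := q - 6: 2*q > -19
Before d := 2*d + 7: 2*q > -19
Answer: WP = 2*q > -19
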